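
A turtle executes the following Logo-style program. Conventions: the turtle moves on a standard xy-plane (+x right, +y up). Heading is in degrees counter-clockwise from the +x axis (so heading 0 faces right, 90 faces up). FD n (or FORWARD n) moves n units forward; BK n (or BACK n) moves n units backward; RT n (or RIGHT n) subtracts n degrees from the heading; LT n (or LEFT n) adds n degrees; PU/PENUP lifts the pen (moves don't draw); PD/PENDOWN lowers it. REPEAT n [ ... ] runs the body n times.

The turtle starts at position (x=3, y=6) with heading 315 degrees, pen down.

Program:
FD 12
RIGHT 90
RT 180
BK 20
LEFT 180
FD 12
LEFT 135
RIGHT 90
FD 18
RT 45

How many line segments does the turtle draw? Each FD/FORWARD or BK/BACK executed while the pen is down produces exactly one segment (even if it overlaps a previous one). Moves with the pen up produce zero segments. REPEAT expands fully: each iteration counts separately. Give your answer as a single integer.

Answer: 4

Derivation:
Executing turtle program step by step:
Start: pos=(3,6), heading=315, pen down
FD 12: (3,6) -> (11.485,-2.485) [heading=315, draw]
RT 90: heading 315 -> 225
RT 180: heading 225 -> 45
BK 20: (11.485,-2.485) -> (-2.657,-16.627) [heading=45, draw]
LT 180: heading 45 -> 225
FD 12: (-2.657,-16.627) -> (-11.142,-25.113) [heading=225, draw]
LT 135: heading 225 -> 0
RT 90: heading 0 -> 270
FD 18: (-11.142,-25.113) -> (-11.142,-43.113) [heading=270, draw]
RT 45: heading 270 -> 225
Final: pos=(-11.142,-43.113), heading=225, 4 segment(s) drawn
Segments drawn: 4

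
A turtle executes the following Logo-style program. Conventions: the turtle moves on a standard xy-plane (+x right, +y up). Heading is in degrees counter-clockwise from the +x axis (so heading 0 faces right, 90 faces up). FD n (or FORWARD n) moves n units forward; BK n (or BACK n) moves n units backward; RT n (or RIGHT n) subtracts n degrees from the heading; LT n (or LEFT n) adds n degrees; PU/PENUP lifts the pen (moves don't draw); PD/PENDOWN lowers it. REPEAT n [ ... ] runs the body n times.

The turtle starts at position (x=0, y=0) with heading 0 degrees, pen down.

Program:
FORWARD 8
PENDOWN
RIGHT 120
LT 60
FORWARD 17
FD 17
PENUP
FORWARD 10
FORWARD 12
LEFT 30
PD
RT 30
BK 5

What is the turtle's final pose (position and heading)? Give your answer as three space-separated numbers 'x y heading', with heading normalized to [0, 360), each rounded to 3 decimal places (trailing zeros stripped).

Executing turtle program step by step:
Start: pos=(0,0), heading=0, pen down
FD 8: (0,0) -> (8,0) [heading=0, draw]
PD: pen down
RT 120: heading 0 -> 240
LT 60: heading 240 -> 300
FD 17: (8,0) -> (16.5,-14.722) [heading=300, draw]
FD 17: (16.5,-14.722) -> (25,-29.445) [heading=300, draw]
PU: pen up
FD 10: (25,-29.445) -> (30,-38.105) [heading=300, move]
FD 12: (30,-38.105) -> (36,-48.497) [heading=300, move]
LT 30: heading 300 -> 330
PD: pen down
RT 30: heading 330 -> 300
BK 5: (36,-48.497) -> (33.5,-44.167) [heading=300, draw]
Final: pos=(33.5,-44.167), heading=300, 4 segment(s) drawn

Answer: 33.5 -44.167 300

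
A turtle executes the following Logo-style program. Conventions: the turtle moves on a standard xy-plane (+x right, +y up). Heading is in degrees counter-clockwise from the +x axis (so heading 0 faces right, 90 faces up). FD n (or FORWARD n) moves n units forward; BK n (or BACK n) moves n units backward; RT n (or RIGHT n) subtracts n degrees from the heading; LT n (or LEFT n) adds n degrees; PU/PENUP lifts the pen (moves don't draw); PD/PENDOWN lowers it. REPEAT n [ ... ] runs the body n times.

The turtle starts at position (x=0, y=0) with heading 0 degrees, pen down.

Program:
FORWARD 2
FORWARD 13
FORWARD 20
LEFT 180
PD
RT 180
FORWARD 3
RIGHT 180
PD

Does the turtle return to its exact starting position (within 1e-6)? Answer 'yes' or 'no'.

Answer: no

Derivation:
Executing turtle program step by step:
Start: pos=(0,0), heading=0, pen down
FD 2: (0,0) -> (2,0) [heading=0, draw]
FD 13: (2,0) -> (15,0) [heading=0, draw]
FD 20: (15,0) -> (35,0) [heading=0, draw]
LT 180: heading 0 -> 180
PD: pen down
RT 180: heading 180 -> 0
FD 3: (35,0) -> (38,0) [heading=0, draw]
RT 180: heading 0 -> 180
PD: pen down
Final: pos=(38,0), heading=180, 4 segment(s) drawn

Start position: (0, 0)
Final position: (38, 0)
Distance = 38; >= 1e-6 -> NOT closed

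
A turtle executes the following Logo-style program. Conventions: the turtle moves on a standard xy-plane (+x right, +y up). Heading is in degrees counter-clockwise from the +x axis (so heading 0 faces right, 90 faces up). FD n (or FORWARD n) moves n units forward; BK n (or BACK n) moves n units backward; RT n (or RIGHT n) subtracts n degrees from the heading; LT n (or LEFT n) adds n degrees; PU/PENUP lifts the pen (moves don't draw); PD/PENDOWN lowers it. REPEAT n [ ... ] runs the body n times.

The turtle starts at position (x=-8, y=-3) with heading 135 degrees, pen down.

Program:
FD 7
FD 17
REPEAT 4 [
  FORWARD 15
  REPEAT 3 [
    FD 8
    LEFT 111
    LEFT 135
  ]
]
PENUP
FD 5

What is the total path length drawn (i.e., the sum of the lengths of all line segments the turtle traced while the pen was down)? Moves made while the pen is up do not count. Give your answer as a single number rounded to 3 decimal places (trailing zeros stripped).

Executing turtle program step by step:
Start: pos=(-8,-3), heading=135, pen down
FD 7: (-8,-3) -> (-12.95,1.95) [heading=135, draw]
FD 17: (-12.95,1.95) -> (-24.971,13.971) [heading=135, draw]
REPEAT 4 [
  -- iteration 1/4 --
  FD 15: (-24.971,13.971) -> (-35.577,24.577) [heading=135, draw]
  REPEAT 3 [
    -- iteration 1/3 --
    FD 8: (-35.577,24.577) -> (-41.234,30.234) [heading=135, draw]
    LT 111: heading 135 -> 246
    LT 135: heading 246 -> 21
    -- iteration 2/3 --
    FD 8: (-41.234,30.234) -> (-33.765,33.101) [heading=21, draw]
    LT 111: heading 21 -> 132
    LT 135: heading 132 -> 267
    -- iteration 3/3 --
    FD 8: (-33.765,33.101) -> (-34.184,25.112) [heading=267, draw]
    LT 111: heading 267 -> 18
    LT 135: heading 18 -> 153
  ]
  -- iteration 2/4 --
  FD 15: (-34.184,25.112) -> (-47.549,31.922) [heading=153, draw]
  REPEAT 3 [
    -- iteration 1/3 --
    FD 8: (-47.549,31.922) -> (-54.677,35.554) [heading=153, draw]
    LT 111: heading 153 -> 264
    LT 135: heading 264 -> 39
    -- iteration 2/3 --
    FD 8: (-54.677,35.554) -> (-48.46,40.588) [heading=39, draw]
    LT 111: heading 39 -> 150
    LT 135: heading 150 -> 285
    -- iteration 3/3 --
    FD 8: (-48.46,40.588) -> (-46.389,32.861) [heading=285, draw]
    LT 111: heading 285 -> 36
    LT 135: heading 36 -> 171
  ]
  -- iteration 3/4 --
  FD 15: (-46.389,32.861) -> (-61.205,35.207) [heading=171, draw]
  REPEAT 3 [
    -- iteration 1/3 --
    FD 8: (-61.205,35.207) -> (-69.106,36.459) [heading=171, draw]
    LT 111: heading 171 -> 282
    LT 135: heading 282 -> 57
    -- iteration 2/3 --
    FD 8: (-69.106,36.459) -> (-64.749,43.168) [heading=57, draw]
    LT 111: heading 57 -> 168
    LT 135: heading 168 -> 303
    -- iteration 3/3 --
    FD 8: (-64.749,43.168) -> (-60.392,36.459) [heading=303, draw]
    LT 111: heading 303 -> 54
    LT 135: heading 54 -> 189
  ]
  -- iteration 4/4 --
  FD 15: (-60.392,36.459) -> (-75.207,34.112) [heading=189, draw]
  REPEAT 3 [
    -- iteration 1/3 --
    FD 8: (-75.207,34.112) -> (-83.109,32.861) [heading=189, draw]
    LT 111: heading 189 -> 300
    LT 135: heading 300 -> 75
    -- iteration 2/3 --
    FD 8: (-83.109,32.861) -> (-81.038,40.588) [heading=75, draw]
    LT 111: heading 75 -> 186
    LT 135: heading 186 -> 321
    -- iteration 3/3 --
    FD 8: (-81.038,40.588) -> (-74.821,35.554) [heading=321, draw]
    LT 111: heading 321 -> 72
    LT 135: heading 72 -> 207
  ]
]
PU: pen up
FD 5: (-74.821,35.554) -> (-79.276,33.284) [heading=207, move]
Final: pos=(-79.276,33.284), heading=207, 18 segment(s) drawn

Segment lengths:
  seg 1: (-8,-3) -> (-12.95,1.95), length = 7
  seg 2: (-12.95,1.95) -> (-24.971,13.971), length = 17
  seg 3: (-24.971,13.971) -> (-35.577,24.577), length = 15
  seg 4: (-35.577,24.577) -> (-41.234,30.234), length = 8
  seg 5: (-41.234,30.234) -> (-33.765,33.101), length = 8
  seg 6: (-33.765,33.101) -> (-34.184,25.112), length = 8
  seg 7: (-34.184,25.112) -> (-47.549,31.922), length = 15
  seg 8: (-47.549,31.922) -> (-54.677,35.554), length = 8
  seg 9: (-54.677,35.554) -> (-48.46,40.588), length = 8
  seg 10: (-48.46,40.588) -> (-46.389,32.861), length = 8
  seg 11: (-46.389,32.861) -> (-61.205,35.207), length = 15
  seg 12: (-61.205,35.207) -> (-69.106,36.459), length = 8
  seg 13: (-69.106,36.459) -> (-64.749,43.168), length = 8
  seg 14: (-64.749,43.168) -> (-60.392,36.459), length = 8
  seg 15: (-60.392,36.459) -> (-75.207,34.112), length = 15
  seg 16: (-75.207,34.112) -> (-83.109,32.861), length = 8
  seg 17: (-83.109,32.861) -> (-81.038,40.588), length = 8
  seg 18: (-81.038,40.588) -> (-74.821,35.554), length = 8
Total = 180

Answer: 180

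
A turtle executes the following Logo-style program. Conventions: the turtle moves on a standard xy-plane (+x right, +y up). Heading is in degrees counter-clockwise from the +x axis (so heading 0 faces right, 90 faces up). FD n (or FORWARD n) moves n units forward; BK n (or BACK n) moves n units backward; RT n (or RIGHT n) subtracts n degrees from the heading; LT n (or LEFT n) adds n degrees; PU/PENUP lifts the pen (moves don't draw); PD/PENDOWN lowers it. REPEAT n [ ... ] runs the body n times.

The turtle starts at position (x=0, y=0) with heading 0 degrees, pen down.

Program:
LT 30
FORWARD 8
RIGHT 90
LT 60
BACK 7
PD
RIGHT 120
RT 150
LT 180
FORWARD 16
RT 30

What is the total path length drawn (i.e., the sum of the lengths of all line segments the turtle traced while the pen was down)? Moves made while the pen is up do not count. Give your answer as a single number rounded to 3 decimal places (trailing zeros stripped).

Executing turtle program step by step:
Start: pos=(0,0), heading=0, pen down
LT 30: heading 0 -> 30
FD 8: (0,0) -> (6.928,4) [heading=30, draw]
RT 90: heading 30 -> 300
LT 60: heading 300 -> 0
BK 7: (6.928,4) -> (-0.072,4) [heading=0, draw]
PD: pen down
RT 120: heading 0 -> 240
RT 150: heading 240 -> 90
LT 180: heading 90 -> 270
FD 16: (-0.072,4) -> (-0.072,-12) [heading=270, draw]
RT 30: heading 270 -> 240
Final: pos=(-0.072,-12), heading=240, 3 segment(s) drawn

Segment lengths:
  seg 1: (0,0) -> (6.928,4), length = 8
  seg 2: (6.928,4) -> (-0.072,4), length = 7
  seg 3: (-0.072,4) -> (-0.072,-12), length = 16
Total = 31

Answer: 31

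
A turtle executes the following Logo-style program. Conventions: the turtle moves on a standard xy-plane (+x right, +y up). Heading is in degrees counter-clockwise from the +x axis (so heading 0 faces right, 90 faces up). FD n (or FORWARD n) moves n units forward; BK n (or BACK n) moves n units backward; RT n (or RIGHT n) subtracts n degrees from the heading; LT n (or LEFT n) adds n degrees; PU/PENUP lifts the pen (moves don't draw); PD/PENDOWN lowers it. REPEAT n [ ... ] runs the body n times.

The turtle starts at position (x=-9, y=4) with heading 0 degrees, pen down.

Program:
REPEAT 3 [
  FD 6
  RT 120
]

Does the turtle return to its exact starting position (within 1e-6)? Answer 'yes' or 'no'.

Executing turtle program step by step:
Start: pos=(-9,4), heading=0, pen down
REPEAT 3 [
  -- iteration 1/3 --
  FD 6: (-9,4) -> (-3,4) [heading=0, draw]
  RT 120: heading 0 -> 240
  -- iteration 2/3 --
  FD 6: (-3,4) -> (-6,-1.196) [heading=240, draw]
  RT 120: heading 240 -> 120
  -- iteration 3/3 --
  FD 6: (-6,-1.196) -> (-9,4) [heading=120, draw]
  RT 120: heading 120 -> 0
]
Final: pos=(-9,4), heading=0, 3 segment(s) drawn

Start position: (-9, 4)
Final position: (-9, 4)
Distance = 0; < 1e-6 -> CLOSED

Answer: yes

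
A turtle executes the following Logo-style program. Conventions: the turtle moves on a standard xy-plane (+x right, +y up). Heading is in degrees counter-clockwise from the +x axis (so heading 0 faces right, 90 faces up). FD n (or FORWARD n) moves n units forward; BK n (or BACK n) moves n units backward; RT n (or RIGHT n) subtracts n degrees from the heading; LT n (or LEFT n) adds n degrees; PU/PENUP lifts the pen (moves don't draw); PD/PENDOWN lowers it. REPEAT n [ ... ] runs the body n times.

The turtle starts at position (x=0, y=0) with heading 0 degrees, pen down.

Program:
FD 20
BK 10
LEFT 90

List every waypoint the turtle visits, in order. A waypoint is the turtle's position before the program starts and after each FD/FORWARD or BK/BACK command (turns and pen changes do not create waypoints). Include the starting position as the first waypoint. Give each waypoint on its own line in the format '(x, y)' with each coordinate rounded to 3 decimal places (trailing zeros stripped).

Executing turtle program step by step:
Start: pos=(0,0), heading=0, pen down
FD 20: (0,0) -> (20,0) [heading=0, draw]
BK 10: (20,0) -> (10,0) [heading=0, draw]
LT 90: heading 0 -> 90
Final: pos=(10,0), heading=90, 2 segment(s) drawn
Waypoints (3 total):
(0, 0)
(20, 0)
(10, 0)

Answer: (0, 0)
(20, 0)
(10, 0)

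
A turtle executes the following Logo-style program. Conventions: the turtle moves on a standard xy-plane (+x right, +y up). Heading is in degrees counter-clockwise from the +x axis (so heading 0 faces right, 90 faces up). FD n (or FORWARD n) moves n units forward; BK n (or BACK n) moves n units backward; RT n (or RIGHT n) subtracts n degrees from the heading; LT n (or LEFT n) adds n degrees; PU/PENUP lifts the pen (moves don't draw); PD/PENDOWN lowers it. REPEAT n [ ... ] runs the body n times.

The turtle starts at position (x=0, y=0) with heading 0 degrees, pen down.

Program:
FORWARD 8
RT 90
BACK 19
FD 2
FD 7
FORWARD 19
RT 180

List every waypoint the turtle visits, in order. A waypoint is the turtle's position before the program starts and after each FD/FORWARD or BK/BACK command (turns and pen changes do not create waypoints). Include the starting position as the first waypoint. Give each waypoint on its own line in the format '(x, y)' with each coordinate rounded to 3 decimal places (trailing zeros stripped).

Executing turtle program step by step:
Start: pos=(0,0), heading=0, pen down
FD 8: (0,0) -> (8,0) [heading=0, draw]
RT 90: heading 0 -> 270
BK 19: (8,0) -> (8,19) [heading=270, draw]
FD 2: (8,19) -> (8,17) [heading=270, draw]
FD 7: (8,17) -> (8,10) [heading=270, draw]
FD 19: (8,10) -> (8,-9) [heading=270, draw]
RT 180: heading 270 -> 90
Final: pos=(8,-9), heading=90, 5 segment(s) drawn
Waypoints (6 total):
(0, 0)
(8, 0)
(8, 19)
(8, 17)
(8, 10)
(8, -9)

Answer: (0, 0)
(8, 0)
(8, 19)
(8, 17)
(8, 10)
(8, -9)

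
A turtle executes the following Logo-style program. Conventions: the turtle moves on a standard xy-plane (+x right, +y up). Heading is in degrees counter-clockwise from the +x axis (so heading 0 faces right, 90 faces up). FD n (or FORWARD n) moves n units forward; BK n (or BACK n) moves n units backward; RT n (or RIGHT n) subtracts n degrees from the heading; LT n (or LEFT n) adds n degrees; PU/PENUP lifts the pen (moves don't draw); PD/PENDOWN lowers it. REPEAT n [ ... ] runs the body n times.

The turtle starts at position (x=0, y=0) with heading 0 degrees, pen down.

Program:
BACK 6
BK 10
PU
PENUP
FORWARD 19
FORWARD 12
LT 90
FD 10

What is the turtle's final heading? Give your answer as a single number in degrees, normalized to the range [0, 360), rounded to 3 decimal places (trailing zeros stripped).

Executing turtle program step by step:
Start: pos=(0,0), heading=0, pen down
BK 6: (0,0) -> (-6,0) [heading=0, draw]
BK 10: (-6,0) -> (-16,0) [heading=0, draw]
PU: pen up
PU: pen up
FD 19: (-16,0) -> (3,0) [heading=0, move]
FD 12: (3,0) -> (15,0) [heading=0, move]
LT 90: heading 0 -> 90
FD 10: (15,0) -> (15,10) [heading=90, move]
Final: pos=(15,10), heading=90, 2 segment(s) drawn

Answer: 90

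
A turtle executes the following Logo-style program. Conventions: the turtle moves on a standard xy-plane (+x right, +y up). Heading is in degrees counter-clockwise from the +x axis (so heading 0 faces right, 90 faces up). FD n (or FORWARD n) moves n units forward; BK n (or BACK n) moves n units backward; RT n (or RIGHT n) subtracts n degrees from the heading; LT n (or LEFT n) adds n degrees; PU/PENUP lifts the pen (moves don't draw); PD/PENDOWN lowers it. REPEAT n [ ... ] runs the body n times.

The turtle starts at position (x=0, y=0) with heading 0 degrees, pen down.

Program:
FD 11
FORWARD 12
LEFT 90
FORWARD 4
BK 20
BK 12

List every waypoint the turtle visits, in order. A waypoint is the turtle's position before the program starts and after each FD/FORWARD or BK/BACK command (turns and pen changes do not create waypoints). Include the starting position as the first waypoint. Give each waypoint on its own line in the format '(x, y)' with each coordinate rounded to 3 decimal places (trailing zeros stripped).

Executing turtle program step by step:
Start: pos=(0,0), heading=0, pen down
FD 11: (0,0) -> (11,0) [heading=0, draw]
FD 12: (11,0) -> (23,0) [heading=0, draw]
LT 90: heading 0 -> 90
FD 4: (23,0) -> (23,4) [heading=90, draw]
BK 20: (23,4) -> (23,-16) [heading=90, draw]
BK 12: (23,-16) -> (23,-28) [heading=90, draw]
Final: pos=(23,-28), heading=90, 5 segment(s) drawn
Waypoints (6 total):
(0, 0)
(11, 0)
(23, 0)
(23, 4)
(23, -16)
(23, -28)

Answer: (0, 0)
(11, 0)
(23, 0)
(23, 4)
(23, -16)
(23, -28)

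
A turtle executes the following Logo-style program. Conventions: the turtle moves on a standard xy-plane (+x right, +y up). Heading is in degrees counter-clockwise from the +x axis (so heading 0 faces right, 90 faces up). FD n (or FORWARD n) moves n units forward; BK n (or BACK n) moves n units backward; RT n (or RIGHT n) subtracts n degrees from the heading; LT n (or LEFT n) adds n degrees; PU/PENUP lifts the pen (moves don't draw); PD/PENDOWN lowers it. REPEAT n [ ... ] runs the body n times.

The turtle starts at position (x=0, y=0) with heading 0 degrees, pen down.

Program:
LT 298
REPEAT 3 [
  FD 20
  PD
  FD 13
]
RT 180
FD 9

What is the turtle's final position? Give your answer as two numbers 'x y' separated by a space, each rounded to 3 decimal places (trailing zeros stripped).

Executing turtle program step by step:
Start: pos=(0,0), heading=0, pen down
LT 298: heading 0 -> 298
REPEAT 3 [
  -- iteration 1/3 --
  FD 20: (0,0) -> (9.389,-17.659) [heading=298, draw]
  PD: pen down
  FD 13: (9.389,-17.659) -> (15.493,-29.137) [heading=298, draw]
  -- iteration 2/3 --
  FD 20: (15.493,-29.137) -> (24.882,-46.796) [heading=298, draw]
  PD: pen down
  FD 13: (24.882,-46.796) -> (30.985,-58.275) [heading=298, draw]
  -- iteration 3/3 --
  FD 20: (30.985,-58.275) -> (40.375,-75.933) [heading=298, draw]
  PD: pen down
  FD 13: (40.375,-75.933) -> (46.478,-87.412) [heading=298, draw]
]
RT 180: heading 298 -> 118
FD 9: (46.478,-87.412) -> (42.252,-79.465) [heading=118, draw]
Final: pos=(42.252,-79.465), heading=118, 7 segment(s) drawn

Answer: 42.252 -79.465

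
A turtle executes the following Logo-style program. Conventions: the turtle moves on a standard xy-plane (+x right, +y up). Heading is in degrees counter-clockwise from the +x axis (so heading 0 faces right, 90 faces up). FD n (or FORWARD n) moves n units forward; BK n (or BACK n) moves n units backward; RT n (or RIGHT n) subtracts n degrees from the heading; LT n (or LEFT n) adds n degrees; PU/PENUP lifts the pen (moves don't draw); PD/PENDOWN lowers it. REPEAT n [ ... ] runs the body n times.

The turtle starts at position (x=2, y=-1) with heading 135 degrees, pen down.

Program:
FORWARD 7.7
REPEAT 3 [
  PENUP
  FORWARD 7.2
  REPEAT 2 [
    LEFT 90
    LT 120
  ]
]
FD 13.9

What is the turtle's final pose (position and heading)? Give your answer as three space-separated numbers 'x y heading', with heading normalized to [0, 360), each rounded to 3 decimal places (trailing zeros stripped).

Answer: -7.525 -9.111 315

Derivation:
Executing turtle program step by step:
Start: pos=(2,-1), heading=135, pen down
FD 7.7: (2,-1) -> (-3.445,4.445) [heading=135, draw]
REPEAT 3 [
  -- iteration 1/3 --
  PU: pen up
  FD 7.2: (-3.445,4.445) -> (-8.536,9.536) [heading=135, move]
  REPEAT 2 [
    -- iteration 1/2 --
    LT 90: heading 135 -> 225
    LT 120: heading 225 -> 345
    -- iteration 2/2 --
    LT 90: heading 345 -> 75
    LT 120: heading 75 -> 195
  ]
  -- iteration 2/3 --
  PU: pen up
  FD 7.2: (-8.536,9.536) -> (-15.491,7.672) [heading=195, move]
  REPEAT 2 [
    -- iteration 1/2 --
    LT 90: heading 195 -> 285
    LT 120: heading 285 -> 45
    -- iteration 2/2 --
    LT 90: heading 45 -> 135
    LT 120: heading 135 -> 255
  ]
  -- iteration 3/3 --
  PU: pen up
  FD 7.2: (-15.491,7.672) -> (-17.354,0.718) [heading=255, move]
  REPEAT 2 [
    -- iteration 1/2 --
    LT 90: heading 255 -> 345
    LT 120: heading 345 -> 105
    -- iteration 2/2 --
    LT 90: heading 105 -> 195
    LT 120: heading 195 -> 315
  ]
]
FD 13.9: (-17.354,0.718) -> (-7.525,-9.111) [heading=315, move]
Final: pos=(-7.525,-9.111), heading=315, 1 segment(s) drawn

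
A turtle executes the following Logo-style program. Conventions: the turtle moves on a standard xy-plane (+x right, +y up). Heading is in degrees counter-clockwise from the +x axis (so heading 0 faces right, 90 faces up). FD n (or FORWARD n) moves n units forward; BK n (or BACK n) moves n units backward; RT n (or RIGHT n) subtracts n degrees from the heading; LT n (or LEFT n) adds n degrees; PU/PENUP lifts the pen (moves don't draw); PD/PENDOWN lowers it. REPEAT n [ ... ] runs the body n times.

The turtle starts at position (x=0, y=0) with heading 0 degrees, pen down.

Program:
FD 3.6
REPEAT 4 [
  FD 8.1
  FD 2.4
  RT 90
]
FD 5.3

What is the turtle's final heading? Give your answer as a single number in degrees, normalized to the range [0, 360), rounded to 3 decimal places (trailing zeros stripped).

Executing turtle program step by step:
Start: pos=(0,0), heading=0, pen down
FD 3.6: (0,0) -> (3.6,0) [heading=0, draw]
REPEAT 4 [
  -- iteration 1/4 --
  FD 8.1: (3.6,0) -> (11.7,0) [heading=0, draw]
  FD 2.4: (11.7,0) -> (14.1,0) [heading=0, draw]
  RT 90: heading 0 -> 270
  -- iteration 2/4 --
  FD 8.1: (14.1,0) -> (14.1,-8.1) [heading=270, draw]
  FD 2.4: (14.1,-8.1) -> (14.1,-10.5) [heading=270, draw]
  RT 90: heading 270 -> 180
  -- iteration 3/4 --
  FD 8.1: (14.1,-10.5) -> (6,-10.5) [heading=180, draw]
  FD 2.4: (6,-10.5) -> (3.6,-10.5) [heading=180, draw]
  RT 90: heading 180 -> 90
  -- iteration 4/4 --
  FD 8.1: (3.6,-10.5) -> (3.6,-2.4) [heading=90, draw]
  FD 2.4: (3.6,-2.4) -> (3.6,0) [heading=90, draw]
  RT 90: heading 90 -> 0
]
FD 5.3: (3.6,0) -> (8.9,0) [heading=0, draw]
Final: pos=(8.9,0), heading=0, 10 segment(s) drawn

Answer: 0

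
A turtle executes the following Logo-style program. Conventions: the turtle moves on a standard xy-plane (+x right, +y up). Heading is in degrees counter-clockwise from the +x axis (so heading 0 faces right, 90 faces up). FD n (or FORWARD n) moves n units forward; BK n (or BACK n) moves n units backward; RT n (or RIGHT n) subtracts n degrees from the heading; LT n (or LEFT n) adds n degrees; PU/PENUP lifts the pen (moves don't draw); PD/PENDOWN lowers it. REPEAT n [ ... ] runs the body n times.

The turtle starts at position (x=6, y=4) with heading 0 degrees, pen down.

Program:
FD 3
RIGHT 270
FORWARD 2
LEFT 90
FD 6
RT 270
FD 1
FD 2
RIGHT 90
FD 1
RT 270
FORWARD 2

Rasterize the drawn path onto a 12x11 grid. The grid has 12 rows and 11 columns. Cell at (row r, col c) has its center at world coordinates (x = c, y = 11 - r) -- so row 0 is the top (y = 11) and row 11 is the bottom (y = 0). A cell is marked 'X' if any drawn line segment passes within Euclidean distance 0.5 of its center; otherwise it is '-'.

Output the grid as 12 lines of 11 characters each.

Answer: -----------
-----------
-----------
-----------
-----------
---XXXXXXX-
---X-----X-
---X--XXXX-
--XX-------
--X--------
--X--------
-----------

Derivation:
Segment 0: (6,4) -> (9,4)
Segment 1: (9,4) -> (9,6)
Segment 2: (9,6) -> (3,6)
Segment 3: (3,6) -> (3,5)
Segment 4: (3,5) -> (3,3)
Segment 5: (3,3) -> (2,3)
Segment 6: (2,3) -> (2,1)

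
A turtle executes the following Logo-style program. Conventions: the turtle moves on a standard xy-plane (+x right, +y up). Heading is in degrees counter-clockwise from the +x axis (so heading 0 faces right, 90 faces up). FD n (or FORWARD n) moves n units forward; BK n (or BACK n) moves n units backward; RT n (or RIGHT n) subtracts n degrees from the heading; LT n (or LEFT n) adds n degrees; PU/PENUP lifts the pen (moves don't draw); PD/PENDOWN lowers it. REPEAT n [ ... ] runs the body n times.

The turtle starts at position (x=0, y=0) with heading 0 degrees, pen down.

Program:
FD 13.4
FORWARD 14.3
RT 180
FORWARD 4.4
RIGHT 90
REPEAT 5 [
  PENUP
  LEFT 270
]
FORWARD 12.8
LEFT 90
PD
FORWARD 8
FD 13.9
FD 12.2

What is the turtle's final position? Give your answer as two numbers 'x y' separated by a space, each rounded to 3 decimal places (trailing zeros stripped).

Executing turtle program step by step:
Start: pos=(0,0), heading=0, pen down
FD 13.4: (0,0) -> (13.4,0) [heading=0, draw]
FD 14.3: (13.4,0) -> (27.7,0) [heading=0, draw]
RT 180: heading 0 -> 180
FD 4.4: (27.7,0) -> (23.3,0) [heading=180, draw]
RT 90: heading 180 -> 90
REPEAT 5 [
  -- iteration 1/5 --
  PU: pen up
  LT 270: heading 90 -> 0
  -- iteration 2/5 --
  PU: pen up
  LT 270: heading 0 -> 270
  -- iteration 3/5 --
  PU: pen up
  LT 270: heading 270 -> 180
  -- iteration 4/5 --
  PU: pen up
  LT 270: heading 180 -> 90
  -- iteration 5/5 --
  PU: pen up
  LT 270: heading 90 -> 0
]
FD 12.8: (23.3,0) -> (36.1,0) [heading=0, move]
LT 90: heading 0 -> 90
PD: pen down
FD 8: (36.1,0) -> (36.1,8) [heading=90, draw]
FD 13.9: (36.1,8) -> (36.1,21.9) [heading=90, draw]
FD 12.2: (36.1,21.9) -> (36.1,34.1) [heading=90, draw]
Final: pos=(36.1,34.1), heading=90, 6 segment(s) drawn

Answer: 36.1 34.1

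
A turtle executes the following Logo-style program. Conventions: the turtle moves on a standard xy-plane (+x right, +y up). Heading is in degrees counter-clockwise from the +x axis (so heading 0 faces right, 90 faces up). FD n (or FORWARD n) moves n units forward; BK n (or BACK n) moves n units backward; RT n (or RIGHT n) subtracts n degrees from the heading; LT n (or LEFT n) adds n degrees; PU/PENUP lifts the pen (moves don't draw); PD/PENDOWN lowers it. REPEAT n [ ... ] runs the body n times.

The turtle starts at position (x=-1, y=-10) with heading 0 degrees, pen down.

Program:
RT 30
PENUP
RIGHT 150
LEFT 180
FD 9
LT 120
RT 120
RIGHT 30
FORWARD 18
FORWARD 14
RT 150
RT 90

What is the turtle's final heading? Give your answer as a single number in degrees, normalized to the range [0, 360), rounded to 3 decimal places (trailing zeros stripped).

Answer: 90

Derivation:
Executing turtle program step by step:
Start: pos=(-1,-10), heading=0, pen down
RT 30: heading 0 -> 330
PU: pen up
RT 150: heading 330 -> 180
LT 180: heading 180 -> 0
FD 9: (-1,-10) -> (8,-10) [heading=0, move]
LT 120: heading 0 -> 120
RT 120: heading 120 -> 0
RT 30: heading 0 -> 330
FD 18: (8,-10) -> (23.588,-19) [heading=330, move]
FD 14: (23.588,-19) -> (35.713,-26) [heading=330, move]
RT 150: heading 330 -> 180
RT 90: heading 180 -> 90
Final: pos=(35.713,-26), heading=90, 0 segment(s) drawn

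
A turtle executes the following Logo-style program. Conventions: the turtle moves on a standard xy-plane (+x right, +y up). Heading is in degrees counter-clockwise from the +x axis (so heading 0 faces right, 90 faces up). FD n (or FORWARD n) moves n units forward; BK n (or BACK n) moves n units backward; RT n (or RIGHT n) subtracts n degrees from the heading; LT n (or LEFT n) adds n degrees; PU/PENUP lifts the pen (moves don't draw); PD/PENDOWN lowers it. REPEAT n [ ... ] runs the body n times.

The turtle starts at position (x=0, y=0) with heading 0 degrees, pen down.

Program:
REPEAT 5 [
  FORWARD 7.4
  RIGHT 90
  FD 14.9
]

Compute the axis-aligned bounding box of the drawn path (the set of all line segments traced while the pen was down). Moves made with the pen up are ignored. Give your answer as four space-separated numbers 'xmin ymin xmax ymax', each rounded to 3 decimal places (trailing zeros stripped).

Executing turtle program step by step:
Start: pos=(0,0), heading=0, pen down
REPEAT 5 [
  -- iteration 1/5 --
  FD 7.4: (0,0) -> (7.4,0) [heading=0, draw]
  RT 90: heading 0 -> 270
  FD 14.9: (7.4,0) -> (7.4,-14.9) [heading=270, draw]
  -- iteration 2/5 --
  FD 7.4: (7.4,-14.9) -> (7.4,-22.3) [heading=270, draw]
  RT 90: heading 270 -> 180
  FD 14.9: (7.4,-22.3) -> (-7.5,-22.3) [heading=180, draw]
  -- iteration 3/5 --
  FD 7.4: (-7.5,-22.3) -> (-14.9,-22.3) [heading=180, draw]
  RT 90: heading 180 -> 90
  FD 14.9: (-14.9,-22.3) -> (-14.9,-7.4) [heading=90, draw]
  -- iteration 4/5 --
  FD 7.4: (-14.9,-7.4) -> (-14.9,0) [heading=90, draw]
  RT 90: heading 90 -> 0
  FD 14.9: (-14.9,0) -> (0,0) [heading=0, draw]
  -- iteration 5/5 --
  FD 7.4: (0,0) -> (7.4,0) [heading=0, draw]
  RT 90: heading 0 -> 270
  FD 14.9: (7.4,0) -> (7.4,-14.9) [heading=270, draw]
]
Final: pos=(7.4,-14.9), heading=270, 10 segment(s) drawn

Segment endpoints: x in {-14.9, -14.9, -14.9, -7.5, 0, 0, 7.4, 7.4, 7.4, 7.4}, y in {-22.3, -22.3, -14.9, -14.9, -7.4, 0, 0, 0, 0}
xmin=-14.9, ymin=-22.3, xmax=7.4, ymax=0

Answer: -14.9 -22.3 7.4 0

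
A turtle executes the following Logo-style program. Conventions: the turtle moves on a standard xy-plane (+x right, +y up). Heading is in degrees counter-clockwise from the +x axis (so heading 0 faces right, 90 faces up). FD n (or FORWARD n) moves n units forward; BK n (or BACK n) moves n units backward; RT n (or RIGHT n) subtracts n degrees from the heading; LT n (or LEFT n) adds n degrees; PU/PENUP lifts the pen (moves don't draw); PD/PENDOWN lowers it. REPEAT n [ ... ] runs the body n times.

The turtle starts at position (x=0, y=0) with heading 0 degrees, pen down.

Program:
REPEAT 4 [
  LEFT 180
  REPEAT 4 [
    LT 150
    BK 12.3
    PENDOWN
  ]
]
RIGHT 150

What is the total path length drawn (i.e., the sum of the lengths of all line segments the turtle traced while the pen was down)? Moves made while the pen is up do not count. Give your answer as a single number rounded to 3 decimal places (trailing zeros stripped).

Answer: 196.8

Derivation:
Executing turtle program step by step:
Start: pos=(0,0), heading=0, pen down
REPEAT 4 [
  -- iteration 1/4 --
  LT 180: heading 0 -> 180
  REPEAT 4 [
    -- iteration 1/4 --
    LT 150: heading 180 -> 330
    BK 12.3: (0,0) -> (-10.652,6.15) [heading=330, draw]
    PD: pen down
    -- iteration 2/4 --
    LT 150: heading 330 -> 120
    BK 12.3: (-10.652,6.15) -> (-4.502,-4.502) [heading=120, draw]
    PD: pen down
    -- iteration 3/4 --
    LT 150: heading 120 -> 270
    BK 12.3: (-4.502,-4.502) -> (-4.502,7.798) [heading=270, draw]
    PD: pen down
    -- iteration 4/4 --
    LT 150: heading 270 -> 60
    BK 12.3: (-4.502,7.798) -> (-10.652,-2.854) [heading=60, draw]
    PD: pen down
  ]
  -- iteration 2/4 --
  LT 180: heading 60 -> 240
  REPEAT 4 [
    -- iteration 1/4 --
    LT 150: heading 240 -> 30
    BK 12.3: (-10.652,-2.854) -> (-21.304,-9.004) [heading=30, draw]
    PD: pen down
    -- iteration 2/4 --
    LT 150: heading 30 -> 180
    BK 12.3: (-21.304,-9.004) -> (-9.004,-9.004) [heading=180, draw]
    PD: pen down
    -- iteration 3/4 --
    LT 150: heading 180 -> 330
    BK 12.3: (-9.004,-9.004) -> (-19.656,-2.854) [heading=330, draw]
    PD: pen down
    -- iteration 4/4 --
    LT 150: heading 330 -> 120
    BK 12.3: (-19.656,-2.854) -> (-13.506,-13.506) [heading=120, draw]
    PD: pen down
  ]
  -- iteration 3/4 --
  LT 180: heading 120 -> 300
  REPEAT 4 [
    -- iteration 1/4 --
    LT 150: heading 300 -> 90
    BK 12.3: (-13.506,-13.506) -> (-13.506,-25.806) [heading=90, draw]
    PD: pen down
    -- iteration 2/4 --
    LT 150: heading 90 -> 240
    BK 12.3: (-13.506,-25.806) -> (-7.356,-15.154) [heading=240, draw]
    PD: pen down
    -- iteration 3/4 --
    LT 150: heading 240 -> 30
    BK 12.3: (-7.356,-15.154) -> (-18.008,-21.304) [heading=30, draw]
    PD: pen down
    -- iteration 4/4 --
    LT 150: heading 30 -> 180
    BK 12.3: (-18.008,-21.304) -> (-5.708,-21.304) [heading=180, draw]
    PD: pen down
  ]
  -- iteration 4/4 --
  LT 180: heading 180 -> 0
  REPEAT 4 [
    -- iteration 1/4 --
    LT 150: heading 0 -> 150
    BK 12.3: (-5.708,-21.304) -> (4.944,-27.454) [heading=150, draw]
    PD: pen down
    -- iteration 2/4 --
    LT 150: heading 150 -> 300
    BK 12.3: (4.944,-27.454) -> (-1.206,-16.802) [heading=300, draw]
    PD: pen down
    -- iteration 3/4 --
    LT 150: heading 300 -> 90
    BK 12.3: (-1.206,-16.802) -> (-1.206,-29.102) [heading=90, draw]
    PD: pen down
    -- iteration 4/4 --
    LT 150: heading 90 -> 240
    BK 12.3: (-1.206,-29.102) -> (4.944,-18.45) [heading=240, draw]
    PD: pen down
  ]
]
RT 150: heading 240 -> 90
Final: pos=(4.944,-18.45), heading=90, 16 segment(s) drawn

Segment lengths:
  seg 1: (0,0) -> (-10.652,6.15), length = 12.3
  seg 2: (-10.652,6.15) -> (-4.502,-4.502), length = 12.3
  seg 3: (-4.502,-4.502) -> (-4.502,7.798), length = 12.3
  seg 4: (-4.502,7.798) -> (-10.652,-2.854), length = 12.3
  seg 5: (-10.652,-2.854) -> (-21.304,-9.004), length = 12.3
  seg 6: (-21.304,-9.004) -> (-9.004,-9.004), length = 12.3
  seg 7: (-9.004,-9.004) -> (-19.656,-2.854), length = 12.3
  seg 8: (-19.656,-2.854) -> (-13.506,-13.506), length = 12.3
  seg 9: (-13.506,-13.506) -> (-13.506,-25.806), length = 12.3
  seg 10: (-13.506,-25.806) -> (-7.356,-15.154), length = 12.3
  seg 11: (-7.356,-15.154) -> (-18.008,-21.304), length = 12.3
  seg 12: (-18.008,-21.304) -> (-5.708,-21.304), length = 12.3
  seg 13: (-5.708,-21.304) -> (4.944,-27.454), length = 12.3
  seg 14: (4.944,-27.454) -> (-1.206,-16.802), length = 12.3
  seg 15: (-1.206,-16.802) -> (-1.206,-29.102), length = 12.3
  seg 16: (-1.206,-29.102) -> (4.944,-18.45), length = 12.3
Total = 196.8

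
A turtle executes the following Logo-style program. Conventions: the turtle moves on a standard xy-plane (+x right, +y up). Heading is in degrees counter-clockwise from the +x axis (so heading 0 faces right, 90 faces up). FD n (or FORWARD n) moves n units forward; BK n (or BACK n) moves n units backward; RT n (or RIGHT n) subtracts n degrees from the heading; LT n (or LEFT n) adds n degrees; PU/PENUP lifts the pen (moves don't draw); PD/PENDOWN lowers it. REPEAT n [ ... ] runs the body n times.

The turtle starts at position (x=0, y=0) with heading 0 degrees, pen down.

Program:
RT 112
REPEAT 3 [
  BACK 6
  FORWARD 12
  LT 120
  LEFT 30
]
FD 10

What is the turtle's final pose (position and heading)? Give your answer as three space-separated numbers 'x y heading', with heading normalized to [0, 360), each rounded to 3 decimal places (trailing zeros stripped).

Answer: 5.811 -6.45 338

Derivation:
Executing turtle program step by step:
Start: pos=(0,0), heading=0, pen down
RT 112: heading 0 -> 248
REPEAT 3 [
  -- iteration 1/3 --
  BK 6: (0,0) -> (2.248,5.563) [heading=248, draw]
  FD 12: (2.248,5.563) -> (-2.248,-5.563) [heading=248, draw]
  LT 120: heading 248 -> 8
  LT 30: heading 8 -> 38
  -- iteration 2/3 --
  BK 6: (-2.248,-5.563) -> (-6.976,-9.257) [heading=38, draw]
  FD 12: (-6.976,-9.257) -> (2.48,-1.869) [heading=38, draw]
  LT 120: heading 38 -> 158
  LT 30: heading 158 -> 188
  -- iteration 3/3 --
  BK 6: (2.48,-1.869) -> (8.422,-1.034) [heading=188, draw]
  FD 12: (8.422,-1.034) -> (-3.461,-2.704) [heading=188, draw]
  LT 120: heading 188 -> 308
  LT 30: heading 308 -> 338
]
FD 10: (-3.461,-2.704) -> (5.811,-6.45) [heading=338, draw]
Final: pos=(5.811,-6.45), heading=338, 7 segment(s) drawn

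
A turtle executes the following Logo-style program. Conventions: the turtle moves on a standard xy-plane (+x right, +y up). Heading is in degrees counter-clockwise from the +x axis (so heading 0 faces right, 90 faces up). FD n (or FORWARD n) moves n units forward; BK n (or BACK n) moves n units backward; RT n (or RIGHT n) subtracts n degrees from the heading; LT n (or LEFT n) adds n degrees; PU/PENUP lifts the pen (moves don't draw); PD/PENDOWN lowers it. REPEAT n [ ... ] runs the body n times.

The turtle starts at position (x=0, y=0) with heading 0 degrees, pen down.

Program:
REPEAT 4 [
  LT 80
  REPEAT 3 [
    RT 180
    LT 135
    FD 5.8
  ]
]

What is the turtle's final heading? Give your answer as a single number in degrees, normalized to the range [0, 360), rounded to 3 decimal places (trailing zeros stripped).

Executing turtle program step by step:
Start: pos=(0,0), heading=0, pen down
REPEAT 4 [
  -- iteration 1/4 --
  LT 80: heading 0 -> 80
  REPEAT 3 [
    -- iteration 1/3 --
    RT 180: heading 80 -> 260
    LT 135: heading 260 -> 35
    FD 5.8: (0,0) -> (4.751,3.327) [heading=35, draw]
    -- iteration 2/3 --
    RT 180: heading 35 -> 215
    LT 135: heading 215 -> 350
    FD 5.8: (4.751,3.327) -> (10.463,2.32) [heading=350, draw]
    -- iteration 3/3 --
    RT 180: heading 350 -> 170
    LT 135: heading 170 -> 305
    FD 5.8: (10.463,2.32) -> (13.79,-2.431) [heading=305, draw]
  ]
  -- iteration 2/4 --
  LT 80: heading 305 -> 25
  REPEAT 3 [
    -- iteration 1/3 --
    RT 180: heading 25 -> 205
    LT 135: heading 205 -> 340
    FD 5.8: (13.79,-2.431) -> (19.24,-4.415) [heading=340, draw]
    -- iteration 2/3 --
    RT 180: heading 340 -> 160
    LT 135: heading 160 -> 295
    FD 5.8: (19.24,-4.415) -> (21.691,-9.672) [heading=295, draw]
    -- iteration 3/3 --
    RT 180: heading 295 -> 115
    LT 135: heading 115 -> 250
    FD 5.8: (21.691,-9.672) -> (19.707,-15.122) [heading=250, draw]
  ]
  -- iteration 3/4 --
  LT 80: heading 250 -> 330
  REPEAT 3 [
    -- iteration 1/3 --
    RT 180: heading 330 -> 150
    LT 135: heading 150 -> 285
    FD 5.8: (19.707,-15.122) -> (21.209,-20.724) [heading=285, draw]
    -- iteration 2/3 --
    RT 180: heading 285 -> 105
    LT 135: heading 105 -> 240
    FD 5.8: (21.209,-20.724) -> (18.309,-25.747) [heading=240, draw]
    -- iteration 3/3 --
    RT 180: heading 240 -> 60
    LT 135: heading 60 -> 195
    FD 5.8: (18.309,-25.747) -> (12.706,-27.248) [heading=195, draw]
  ]
  -- iteration 4/4 --
  LT 80: heading 195 -> 275
  REPEAT 3 [
    -- iteration 1/3 --
    RT 180: heading 275 -> 95
    LT 135: heading 95 -> 230
    FD 5.8: (12.706,-27.248) -> (8.978,-31.692) [heading=230, draw]
    -- iteration 2/3 --
    RT 180: heading 230 -> 50
    LT 135: heading 50 -> 185
    FD 5.8: (8.978,-31.692) -> (3.2,-32.197) [heading=185, draw]
    -- iteration 3/3 --
    RT 180: heading 185 -> 5
    LT 135: heading 5 -> 140
    FD 5.8: (3.2,-32.197) -> (-1.243,-28.469) [heading=140, draw]
  ]
]
Final: pos=(-1.243,-28.469), heading=140, 12 segment(s) drawn

Answer: 140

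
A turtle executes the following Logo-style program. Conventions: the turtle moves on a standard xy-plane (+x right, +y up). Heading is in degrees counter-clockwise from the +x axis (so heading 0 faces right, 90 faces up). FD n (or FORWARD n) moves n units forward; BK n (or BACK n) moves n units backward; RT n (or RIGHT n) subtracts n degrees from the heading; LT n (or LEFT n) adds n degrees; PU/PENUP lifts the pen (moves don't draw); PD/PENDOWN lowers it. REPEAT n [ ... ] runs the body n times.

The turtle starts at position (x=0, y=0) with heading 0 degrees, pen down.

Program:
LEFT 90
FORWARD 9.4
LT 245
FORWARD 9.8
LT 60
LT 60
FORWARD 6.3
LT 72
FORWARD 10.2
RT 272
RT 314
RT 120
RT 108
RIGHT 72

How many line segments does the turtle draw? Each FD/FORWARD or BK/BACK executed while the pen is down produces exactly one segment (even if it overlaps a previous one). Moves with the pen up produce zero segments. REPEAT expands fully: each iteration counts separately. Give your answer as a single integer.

Answer: 4

Derivation:
Executing turtle program step by step:
Start: pos=(0,0), heading=0, pen down
LT 90: heading 0 -> 90
FD 9.4: (0,0) -> (0,9.4) [heading=90, draw]
LT 245: heading 90 -> 335
FD 9.8: (0,9.4) -> (8.882,5.258) [heading=335, draw]
LT 60: heading 335 -> 35
LT 60: heading 35 -> 95
FD 6.3: (8.882,5.258) -> (8.333,11.534) [heading=95, draw]
LT 72: heading 95 -> 167
FD 10.2: (8.333,11.534) -> (-1.606,13.829) [heading=167, draw]
RT 272: heading 167 -> 255
RT 314: heading 255 -> 301
RT 120: heading 301 -> 181
RT 108: heading 181 -> 73
RT 72: heading 73 -> 1
Final: pos=(-1.606,13.829), heading=1, 4 segment(s) drawn
Segments drawn: 4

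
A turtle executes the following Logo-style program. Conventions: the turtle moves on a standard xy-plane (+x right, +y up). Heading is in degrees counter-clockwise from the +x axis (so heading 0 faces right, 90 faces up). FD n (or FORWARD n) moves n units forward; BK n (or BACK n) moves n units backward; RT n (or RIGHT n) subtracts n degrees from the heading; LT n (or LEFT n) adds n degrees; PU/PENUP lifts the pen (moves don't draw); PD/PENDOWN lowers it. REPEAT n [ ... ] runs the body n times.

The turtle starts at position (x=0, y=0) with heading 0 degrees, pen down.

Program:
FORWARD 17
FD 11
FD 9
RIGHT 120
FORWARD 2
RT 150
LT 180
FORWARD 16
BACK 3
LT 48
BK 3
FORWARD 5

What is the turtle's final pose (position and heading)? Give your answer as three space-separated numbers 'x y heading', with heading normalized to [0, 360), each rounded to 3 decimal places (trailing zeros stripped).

Answer: 37.486 -16.07 318

Derivation:
Executing turtle program step by step:
Start: pos=(0,0), heading=0, pen down
FD 17: (0,0) -> (17,0) [heading=0, draw]
FD 11: (17,0) -> (28,0) [heading=0, draw]
FD 9: (28,0) -> (37,0) [heading=0, draw]
RT 120: heading 0 -> 240
FD 2: (37,0) -> (36,-1.732) [heading=240, draw]
RT 150: heading 240 -> 90
LT 180: heading 90 -> 270
FD 16: (36,-1.732) -> (36,-17.732) [heading=270, draw]
BK 3: (36,-17.732) -> (36,-14.732) [heading=270, draw]
LT 48: heading 270 -> 318
BK 3: (36,-14.732) -> (33.771,-12.725) [heading=318, draw]
FD 5: (33.771,-12.725) -> (37.486,-16.07) [heading=318, draw]
Final: pos=(37.486,-16.07), heading=318, 8 segment(s) drawn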